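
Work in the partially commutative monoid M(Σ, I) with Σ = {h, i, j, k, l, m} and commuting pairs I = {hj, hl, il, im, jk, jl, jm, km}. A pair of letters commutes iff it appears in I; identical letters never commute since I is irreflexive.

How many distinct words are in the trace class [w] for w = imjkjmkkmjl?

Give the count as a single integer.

0(i) covers ∅
1(m) covers ∅
2(j) covers 0:i
3(k) covers 0:i
4(j) covers 2:j
5(m) covers 1:m
6(k) covers 3:k
7(k) covers 6:k
8(m) covers 5:m
9(j) covers 4:j
10(l) covers 7:k, 8:m
floor of heap: 0:i, 1:m
completions by unplaced set U, small U first (add the entries for U minus each lowest piece of U):
  |U|=1: {9}:1  {10}:1
  |U|=2: {4,9}:1  {7,10}:1  {8,10}:1  {9,10}:2
  |U|=3: {2,4,9}:1  {4,9,10}:3  {5,8,10}:1  {6,7,10}:1  {7,8,10}:2  {7,9,10}:3  {8,9,10}:3
  |U|=4: {1,5,8,10}:1  {2,4,9,10}:4  {3,6,7,10}:1  {4,7,9,10}:6  {4,8,9,10}:6  {5,7,8,10}:3  {5,8,9,10}:4  {6,7,8,10}:3  {6,7,9,10}:4  {7,8,9,10}:8
  |U|=5: {1,5,7,8,10}:4  {1,5,8,9,10}:5  {2,4,7,9,10}:10  {2,4,8,9,10}:10  {3,6,7,8,10}:4  {3,6,7,9,10}:5  {4,5,8,9,10}:10  {4,6,7,9,10}:10  {4,7,8,9,10}:20  {5,6,7,8,10}:6  {5,7,8,9,10}:15  {6,7,8,9,10}:15
  |U|=6: {1,4,5,8,9,10}:15  {1,5,6,7,8,10}:10  {1,5,7,8,9,10}:24  {2,4,5,8,9,10}:20  {2,4,6,7,9,10}:20  {2,4,7,8,9,10}:40  {3,4,6,7,9,10}:15  {3,5,6,7,8,10}:10  {3,6,7,8,9,10}:24  {4,5,7,8,9,10}:45  {4,6,7,8,9,10}:45  {5,6,7,8,9,10}:36
  |U|=7: {1,2,4,5,8,9,10}:35  {1,3,5,6,7,8,10}:20  {1,4,5,7,8,9,10}:84  {1,5,6,7,8,9,10}:70  {2,3,4,6,7,9,10}:35  {2,4,5,7,8,9,10}:105  {2,4,6,7,8,9,10}:105  {3,4,6,7,8,9,10}:84  {3,5,6,7,8,9,10}:70  {4,5,6,7,8,9,10}:126
  |U|=8: {0,2,3,4,6,7,9,10}:35  {1,2,4,5,7,8,9,10}:224  {1,3,5,6,7,8,9,10}:160  {1,4,5,6,7,8,9,10}:280  {2,3,4,6,7,8,9,10}:224  {2,4,5,6,7,8,9,10}:336  {3,4,5,6,7,8,9,10}:280
  |U|=9: {0,2,3,4,6,7,8,9,10}:259  {1,2,4,5,6,7,8,9,10}:840  {1,3,4,5,6,7,8,9,10}:720  {2,3,4,5,6,7,8,9,10}:840
  start at 0(i): 2400
  start at 1(m): 1099
sum over floor = 3499

3499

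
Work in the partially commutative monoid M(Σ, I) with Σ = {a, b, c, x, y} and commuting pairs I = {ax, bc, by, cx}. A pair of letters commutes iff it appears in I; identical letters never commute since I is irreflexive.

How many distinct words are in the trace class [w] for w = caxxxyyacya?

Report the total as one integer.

10

piece 0:c — minimal
piece 1:a rests on {0:c}
piece 2:x — minimal
piece 3:x rests on {2:x}
piece 4:x rests on {3:x}
piece 5:y rests on {1:a, 4:x}
piece 6:y rests on {5:y}
piece 7:a rests on {6:y}
piece 8:c rests on {7:a}
piece 9:y rests on {8:c}
piece 10:a rests on {9:y}
minimal pieces: {0:c, 2:x}
ways to finish when only these pieces remain (= sum over removing one remaining piece with nothing left below it):
  1 left: {10}→1
  2 left: {9,10}→1
  3 left: {8,9,10}→1
  4 left: {7,8,9,10}→1
  5 left: {6,7,8,9,10}→1
  6 left: {5,6,7,8,9,10}→1
  7 left: {1,5,6,7,8,9,10}→1  {4,5,6,7,8,9,10}→1
  8 left: {0,1,5,6,7,8,9,10}→1  {1,4,5,6,7,8,9,10}→2  {3,4,5,6,7,8,9,10}→1
  9 left: {0,1,4,5,6,7,8,9,10}→3  {1,3,4,5,6,7,8,9,10}→3  {2,3,4,5,6,7,8,9,10}→1
  placing 0:c first → 4 extensions
  placing 2:x first → 6 extensions
total linear extensions = 10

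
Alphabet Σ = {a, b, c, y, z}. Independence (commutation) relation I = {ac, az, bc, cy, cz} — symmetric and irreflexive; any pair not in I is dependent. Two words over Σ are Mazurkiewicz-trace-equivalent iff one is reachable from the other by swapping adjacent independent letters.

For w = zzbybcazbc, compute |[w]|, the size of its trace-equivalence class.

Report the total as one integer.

90

#0=z has no predecessor
#1=z depends on [0:z]
#2=b depends on [1:z]
#3=y depends on [2:b]
#4=b depends on [3:y]
#5=c has no predecessor
#6=a depends on [4:b]
#7=z depends on [4:b]
#8=b depends on [6:a, 7:z]
#9=c depends on [5:c]
sources: [0:z, 5:c]
N(rest) = Σ N(rest − s) over sources s of rest; N(one piece) = 1:
  size 1 → [8]=1  [9]=1
  size 2 → [5,9]=1  [6,8]=1  [7,8]=1  [8,9]=2
  size 3 → [5,8,9]=3  [6,7,8]=2  [6,8,9]=3  [7,8,9]=3
  size 4 → [4,6,7,8]=2  [5,6,8,9]=6  [5,7,8,9]=6  [6,7,8,9]=8
  size 5 → [3,4,6,7,8]=2  [4,6,7,8,9]=10  [5,6,7,8,9]=20
  size 6 → [2,3,4,6,7,8]=2  [3,4,6,7,8,9]=12  [4,5,6,7,8,9]=30
  size 7 → [1,2,3,4,6,7,8]=2  [2,3,4,6,7,8,9]=14  [3,4,5,6,7,8,9]=42
  size 8 → [0,1,2,3,4,6,7,8]=2  [1,2,3,4,6,7,8,9]=16  [2,3,4,5,6,7,8,9]=56
  first=0(z) contributes 72
  first=5(c) contributes 18
|[w]| = 90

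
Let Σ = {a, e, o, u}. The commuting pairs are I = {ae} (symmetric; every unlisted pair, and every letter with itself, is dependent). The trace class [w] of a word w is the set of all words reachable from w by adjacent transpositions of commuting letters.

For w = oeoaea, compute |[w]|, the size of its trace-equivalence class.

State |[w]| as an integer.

0(o) covers ∅
1(e) covers 0:o
2(o) covers 1:e
3(a) covers 2:o
4(e) covers 2:o
5(a) covers 3:a
floor of heap: 0:o
completions by unplaced set U, small U first (add the entries for U minus each lowest piece of U):
  |U|=1: {4}:1  {5}:1
  |U|=2: {3,5}:1  {4,5}:2
  |U|=3: {3,4,5}:3
  |U|=4: {2,3,4,5}:3
  start at 0(o): 3

3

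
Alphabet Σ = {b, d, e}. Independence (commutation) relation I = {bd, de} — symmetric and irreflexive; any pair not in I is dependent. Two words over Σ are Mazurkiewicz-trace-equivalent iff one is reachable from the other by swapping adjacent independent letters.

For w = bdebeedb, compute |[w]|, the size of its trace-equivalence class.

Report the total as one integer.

drop 0:b onto floor
drop 1:d onto floor
drop 2:e onto {0:b}
drop 3:b onto {2:e}
drop 4:e onto {3:b}
drop 5:e onto {4:e}
drop 6:d onto {1:d}
drop 7:b onto {5:e}
ground layer = {0:b, 1:d}
drop-orders for the pieces not yet dropped (sum over which currently-grounded one goes next):
  1 to go: {6} 1  {7} 1
  2 to go: {1,6} 1  {5,7} 1  {6,7} 2
  3 to go: {1,6,7} 3  {4,5,7} 1  {5,6,7} 3
  4 to go: {1,5,6,7} 6  {3,4,5,7} 1  {4,5,6,7} 4
  5 to go: {1,4,5,6,7} 10  {2,3,4,5,7} 1  {3,4,5,6,7} 5
  6 to go: {0,2,3,4,5,7} 1  {1,3,4,5,6,7} 15  {2,3,4,5,6,7} 6
  if 0:b drops first: 21 orders
  if 1:d drops first: 7 orders
heap linearizations: 28

28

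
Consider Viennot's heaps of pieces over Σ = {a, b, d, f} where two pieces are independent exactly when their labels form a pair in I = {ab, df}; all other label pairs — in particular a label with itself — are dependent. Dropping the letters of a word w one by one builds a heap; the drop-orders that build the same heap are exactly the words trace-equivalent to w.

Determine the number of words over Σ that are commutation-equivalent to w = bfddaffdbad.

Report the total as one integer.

18

drop 0:b onto floor
drop 1:f onto {0:b}
drop 2:d onto {0:b}
drop 3:d onto {2:d}
drop 4:a onto {1:f, 3:d}
drop 5:f onto {4:a}
drop 6:f onto {5:f}
drop 7:d onto {4:a}
drop 8:b onto {6:f, 7:d}
drop 9:a onto {6:f, 7:d}
drop 10:d onto {8:b, 9:a}
ground layer = {0:b}
drop-orders for the pieces not yet dropped (sum over which currently-grounded one goes next):
  1 to go: {10} 1
  2 to go: {8,10} 1  {9,10} 1
  3 to go: {8,9,10} 2
  4 to go: {6,8,9,10} 2  {7,8,9,10} 2
  5 to go: {5,6,8,9,10} 2  {6,7,8,9,10} 4
  6 to go: {5,6,7,8,9,10} 6
  7 to go: {4,5,6,7,8,9,10} 6
  8 to go: {1,4,5,6,7,8,9,10} 6  {3,4,5,6,7,8,9,10} 6
  9 to go: {1,3,4,5,6,7,8,9,10} 12  {2,3,4,5,6,7,8,9,10} 6
  if 0:b drops first: 18 orders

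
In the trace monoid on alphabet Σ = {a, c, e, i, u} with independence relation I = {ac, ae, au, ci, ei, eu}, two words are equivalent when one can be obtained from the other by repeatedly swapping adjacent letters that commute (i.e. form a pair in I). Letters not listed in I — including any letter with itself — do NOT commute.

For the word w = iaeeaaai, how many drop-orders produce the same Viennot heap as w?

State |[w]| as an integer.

drop 0:i onto floor
drop 1:a onto {0:i}
drop 2:e onto floor
drop 3:e onto {2:e}
drop 4:a onto {1:a}
drop 5:a onto {4:a}
drop 6:a onto {5:a}
drop 7:i onto {6:a}
ground layer = {0:i, 2:e}
drop-orders for the pieces not yet dropped (sum over which currently-grounded one goes next):
  1 to go: {3} 1  {7} 1
  2 to go: {2,3} 1  {3,7} 2  {6,7} 1
  3 to go: {2,3,7} 3  {3,6,7} 3  {5,6,7} 1
  4 to go: {2,3,6,7} 6  {3,5,6,7} 4  {4,5,6,7} 1
  5 to go: {1,4,5,6,7} 1  {2,3,5,6,7} 10  {3,4,5,6,7} 5
  6 to go: {0,1,4,5,6,7} 1  {1,3,4,5,6,7} 6  {2,3,4,5,6,7} 15
  if 0:i drops first: 21 orders
  if 2:e drops first: 7 orders
heap linearizations: 28

28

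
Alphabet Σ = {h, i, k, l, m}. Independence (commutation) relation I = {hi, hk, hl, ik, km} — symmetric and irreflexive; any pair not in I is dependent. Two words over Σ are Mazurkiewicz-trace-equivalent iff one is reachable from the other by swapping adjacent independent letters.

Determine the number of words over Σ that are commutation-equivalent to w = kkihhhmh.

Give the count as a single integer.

piece 0:k — minimal
piece 1:k rests on {0:k}
piece 2:i — minimal
piece 3:h — minimal
piece 4:h rests on {3:h}
piece 5:h rests on {4:h}
piece 6:m rests on {2:i, 5:h}
piece 7:h rests on {6:m}
minimal pieces: {0:k, 2:i, 3:h}
ways to finish when only these pieces remain (= sum over removing one remaining piece with nothing left below it):
  1 left: {1}→1  {7}→1
  2 left: {0,1}→1  {1,7}→2  {6,7}→1
  3 left: {0,1,7}→3  {1,6,7}→3  {2,6,7}→1  {5,6,7}→1
  4 left: {0,1,6,7}→6  {1,2,6,7}→4  {1,5,6,7}→4  {2,5,6,7}→2  {4,5,6,7}→1
  5 left: {0,1,2,6,7}→10  {0,1,5,6,7}→10  {1,2,5,6,7}→10  {1,4,5,6,7}→5  {2,4,5,6,7}→3  {3,4,5,6,7}→1
  6 left: {0,1,2,5,6,7}→30  {0,1,4,5,6,7}→15  {1,2,4,5,6,7}→18  {1,3,4,5,6,7}→6  {2,3,4,5,6,7}→4
  placing 0:k first → 28 extensions
  placing 2:i first → 21 extensions
  placing 3:h first → 63 extensions
total linear extensions = 112

112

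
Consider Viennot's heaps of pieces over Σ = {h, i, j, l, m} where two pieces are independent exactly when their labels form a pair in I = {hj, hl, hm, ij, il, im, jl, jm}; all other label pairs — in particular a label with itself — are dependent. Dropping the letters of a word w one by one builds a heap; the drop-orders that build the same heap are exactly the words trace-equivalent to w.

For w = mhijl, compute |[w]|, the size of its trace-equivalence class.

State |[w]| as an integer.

30

0(m) covers ∅
1(h) covers ∅
2(i) covers 1:h
3(j) covers ∅
4(l) covers 0:m
floor of heap: 0:m, 1:h, 3:j
completions by unplaced set U, small U first (add the entries for U minus each lowest piece of U):
  |U|=1: {2}:1  {3}:1  {4}:1
  |U|=2: {0,4}:1  {1,2}:1  {2,3}:2  {2,4}:2  {3,4}:2
  |U|=3: {0,2,4}:3  {0,3,4}:3  {1,2,3}:3  {1,2,4}:3  {2,3,4}:6
  start at 0(m): 12
  start at 1(h): 12
  start at 3(j): 6
sum over floor = 30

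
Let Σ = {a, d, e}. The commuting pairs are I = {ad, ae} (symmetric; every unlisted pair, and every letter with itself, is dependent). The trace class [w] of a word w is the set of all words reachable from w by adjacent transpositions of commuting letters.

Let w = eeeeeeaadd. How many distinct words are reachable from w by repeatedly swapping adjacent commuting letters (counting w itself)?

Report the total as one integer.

45

drop 0:e onto floor
drop 1:e onto {0:e}
drop 2:e onto {1:e}
drop 3:e onto {2:e}
drop 4:e onto {3:e}
drop 5:e onto {4:e}
drop 6:a onto floor
drop 7:a onto {6:a}
drop 8:d onto {5:e}
drop 9:d onto {8:d}
ground layer = {0:e, 6:a}
drop-orders for the pieces not yet dropped (sum over which currently-grounded one goes next):
  1 to go: {7} 1  {9} 1
  2 to go: {6,7} 1  {7,9} 2  {8,9} 1
  3 to go: {5,8,9} 1  {6,7,9} 3  {7,8,9} 3
  4 to go: {4,5,8,9} 1  {5,7,8,9} 4  {6,7,8,9} 6
  5 to go: {3,4,5,8,9} 1  {4,5,7,8,9} 5  {5,6,7,8,9} 10
  6 to go: {2,3,4,5,8,9} 1  {3,4,5,7,8,9} 6  {4,5,6,7,8,9} 15
  7 to go: {1,2,3,4,5,8,9} 1  {2,3,4,5,7,8,9} 7  {3,4,5,6,7,8,9} 21
  8 to go: {0,1,2,3,4,5,8,9} 1  {1,2,3,4,5,7,8,9} 8  {2,3,4,5,6,7,8,9} 28
  if 0:e drops first: 36 orders
  if 6:a drops first: 9 orders
heap linearizations: 45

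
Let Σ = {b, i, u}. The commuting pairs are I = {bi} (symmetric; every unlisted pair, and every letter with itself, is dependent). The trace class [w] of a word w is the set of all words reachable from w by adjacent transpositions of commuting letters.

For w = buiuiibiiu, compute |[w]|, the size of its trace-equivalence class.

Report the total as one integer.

0(b) covers ∅
1(u) covers 0:b
2(i) covers 1:u
3(u) covers 2:i
4(i) covers 3:u
5(i) covers 4:i
6(b) covers 3:u
7(i) covers 5:i
8(i) covers 7:i
9(u) covers 6:b, 8:i
floor of heap: 0:b
completions by unplaced set U, small U first (add the entries for U minus each lowest piece of U):
  |U|=1: {9}:1
  |U|=2: {6,9}:1  {8,9}:1
  |U|=3: {6,8,9}:2  {7,8,9}:1
  |U|=4: {5,7,8,9}:1  {6,7,8,9}:3
  |U|=5: {4,5,7,8,9}:1  {5,6,7,8,9}:4
  |U|=6: {4,5,6,7,8,9}:5
  |U|=7: {3,4,5,6,7,8,9}:5
  |U|=8: {2,3,4,5,6,7,8,9}:5
  start at 0(b): 5

5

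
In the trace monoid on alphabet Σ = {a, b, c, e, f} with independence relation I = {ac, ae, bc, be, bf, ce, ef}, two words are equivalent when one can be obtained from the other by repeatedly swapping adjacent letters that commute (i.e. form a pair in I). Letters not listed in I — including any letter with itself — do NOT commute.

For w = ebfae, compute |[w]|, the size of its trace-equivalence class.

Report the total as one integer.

20

0(e) covers ∅
1(b) covers ∅
2(f) covers ∅
3(a) covers 1:b, 2:f
4(e) covers 0:e
floor of heap: 0:e, 1:b, 2:f
completions by unplaced set U, small U first (add the entries for U minus each lowest piece of U):
  |U|=1: {3}:1  {4}:1
  |U|=2: {0,4}:1  {1,3}:1  {2,3}:1  {3,4}:2
  |U|=3: {0,3,4}:3  {1,2,3}:2  {1,3,4}:3  {2,3,4}:3
  start at 0(e): 8
  start at 1(b): 6
  start at 2(f): 6
sum over floor = 20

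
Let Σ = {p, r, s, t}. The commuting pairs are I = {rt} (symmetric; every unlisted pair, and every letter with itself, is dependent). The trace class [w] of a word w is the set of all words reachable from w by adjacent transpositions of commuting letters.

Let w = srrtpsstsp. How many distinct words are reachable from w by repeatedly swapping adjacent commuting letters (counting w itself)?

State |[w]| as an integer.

#0=s has no predecessor
#1=r depends on [0:s]
#2=r depends on [1:r]
#3=t depends on [0:s]
#4=p depends on [2:r, 3:t]
#5=s depends on [4:p]
#6=s depends on [5:s]
#7=t depends on [6:s]
#8=s depends on [7:t]
#9=p depends on [8:s]
sources: [0:s]
N(rest) = Σ N(rest − s) over sources s of rest; N(one piece) = 1:
  size 1 → [9]=1
  size 2 → [8,9]=1
  size 3 → [7,8,9]=1
  size 4 → [6,7,8,9]=1
  size 5 → [5,6,7,8,9]=1
  size 6 → [4,5,6,7,8,9]=1
  size 7 → [2,4,5,6,7,8,9]=1  [3,4,5,6,7,8,9]=1
  size 8 → [1,2,4,5,6,7,8,9]=1  [2,3,4,5,6,7,8,9]=2
  first=0(s) contributes 3

3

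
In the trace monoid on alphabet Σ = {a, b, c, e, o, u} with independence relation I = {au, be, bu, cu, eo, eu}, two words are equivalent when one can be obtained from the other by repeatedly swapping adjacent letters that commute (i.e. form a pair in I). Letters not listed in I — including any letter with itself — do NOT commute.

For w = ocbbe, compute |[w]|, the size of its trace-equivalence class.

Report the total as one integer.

3

0(o) covers ∅
1(c) covers 0:o
2(b) covers 1:c
3(b) covers 2:b
4(e) covers 1:c
floor of heap: 0:o
completions by unplaced set U, small U first (add the entries for U minus each lowest piece of U):
  |U|=1: {3}:1  {4}:1
  |U|=2: {2,3}:1  {3,4}:2
  |U|=3: {2,3,4}:3
  start at 0(o): 3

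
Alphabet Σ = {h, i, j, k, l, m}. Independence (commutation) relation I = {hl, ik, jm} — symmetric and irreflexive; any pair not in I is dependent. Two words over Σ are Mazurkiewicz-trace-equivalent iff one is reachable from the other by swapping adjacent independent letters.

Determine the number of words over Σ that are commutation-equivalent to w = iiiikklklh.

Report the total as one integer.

#0=i has no predecessor
#1=i depends on [0:i]
#2=i depends on [1:i]
#3=i depends on [2:i]
#4=k has no predecessor
#5=k depends on [4:k]
#6=l depends on [3:i, 5:k]
#7=k depends on [6:l]
#8=l depends on [7:k]
#9=h depends on [7:k]
sources: [0:i, 4:k]
N(rest) = Σ N(rest − s) over sources s of rest; N(one piece) = 1:
  size 1 → [8]=1  [9]=1
  size 2 → [8,9]=2
  size 3 → [7,8,9]=2
  size 4 → [6,7,8,9]=2
  size 5 → [3,6,7,8,9]=2  [5,6,7,8,9]=2
  size 6 → [2,3,6,7,8,9]=2  [3,5,6,7,8,9]=4  [4,5,6,7,8,9]=2
  size 7 → [1,2,3,6,7,8,9]=2  [2,3,5,6,7,8,9]=6  [3,4,5,6,7,8,9]=6
  size 8 → [0,1,2,3,6,7,8,9]=2  [1,2,3,5,6,7,8,9]=8  [2,3,4,5,6,7,8,9]=12
  first=0(i) contributes 20
  first=4(k) contributes 10
|[w]| = 30

30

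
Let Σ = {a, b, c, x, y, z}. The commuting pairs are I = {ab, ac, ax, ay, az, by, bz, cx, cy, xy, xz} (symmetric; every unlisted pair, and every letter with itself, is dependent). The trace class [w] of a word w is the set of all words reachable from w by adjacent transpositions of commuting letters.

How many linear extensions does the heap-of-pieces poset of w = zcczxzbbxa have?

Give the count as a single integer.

drop 0:z onto floor
drop 1:c onto {0:z}
drop 2:c onto {1:c}
drop 3:z onto {2:c}
drop 4:x onto floor
drop 5:z onto {3:z}
drop 6:b onto {2:c, 4:x}
drop 7:b onto {6:b}
drop 8:x onto {7:b}
drop 9:a onto floor
ground layer = {0:z, 4:x, 9:a}
drop-orders for the pieces not yet dropped (sum over which currently-grounded one goes next):
  1 to go: {5} 1  {8} 1  {9} 1
  2 to go: {3,5} 1  {5,8} 2  {5,9} 2  {7,8} 1  {8,9} 2
  3 to go: {3,5,8} 3  {3,5,9} 3  {5,7,8} 3  {5,8,9} 6  {6,7,8} 1  {7,8,9} 3
  4 to go: {3,5,7,8} 6  {3,5,8,9} 12  {4,6,7,8} 1  {5,6,7,8} 4  {5,7,8,9} 12  {6,7,8,9} 4
  5 to go: {3,5,6,7,8} 10  {3,5,7,8,9} 30  {4,5,6,7,8} 5  {4,6,7,8,9} 5  {5,6,7,8,9} 20
  6 to go: {2,3,5,6,7,8} 10  {3,4,5,6,7,8} 15  {3,5,6,7,8,9} 60  {4,5,6,7,8,9} 30
  7 to go: {1,2,3,5,6,7,8} 10  {2,3,4,5,6,7,8} 25  {2,3,5,6,7,8,9} 70  {3,4,5,6,7,8,9} 105
  8 to go: {0,1,2,3,5,6,7,8} 10  {1,2,3,4,5,6,7,8} 35  {1,2,3,5,6,7,8,9} 80  {2,3,4,5,6,7,8,9} 200
  if 0:z drops first: 315 orders
  if 4:x drops first: 90 orders
  if 9:a drops first: 45 orders
heap linearizations: 450

450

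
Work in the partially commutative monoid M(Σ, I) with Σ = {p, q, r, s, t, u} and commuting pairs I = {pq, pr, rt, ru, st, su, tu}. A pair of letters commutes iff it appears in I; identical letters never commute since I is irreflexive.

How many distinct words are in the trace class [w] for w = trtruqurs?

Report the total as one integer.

drop 0:t onto floor
drop 1:r onto floor
drop 2:t onto {0:t}
drop 3:r onto {1:r}
drop 4:u onto floor
drop 5:q onto {2:t, 3:r, 4:u}
drop 6:u onto {5:q}
drop 7:r onto {5:q}
drop 8:s onto {7:r}
ground layer = {0:t, 1:r, 4:u}
drop-orders for the pieces not yet dropped (sum over which currently-grounded one goes next):
  1 to go: {6} 1  {8} 1
  2 to go: {6,8} 2  {7,8} 1
  3 to go: {6,7,8} 3
  4 to go: {5,6,7,8} 3
  5 to go: {2,5,6,7,8} 3  {3,5,6,7,8} 3  {4,5,6,7,8} 3
  6 to go: {0,2,5,6,7,8} 3  {1,3,5,6,7,8} 3  {2,3,5,6,7,8} 6  {2,4,5,6,7,8} 6  {3,4,5,6,7,8} 6
  7 to go: {0,2,3,5,6,7,8} 9  {0,2,4,5,6,7,8} 9  {1,2,3,5,6,7,8} 9  {1,3,4,5,6,7,8} 9  {2,3,4,5,6,7,8} 18
  if 0:t drops first: 36 orders
  if 1:r drops first: 36 orders
  if 4:u drops first: 18 orders
heap linearizations: 90

90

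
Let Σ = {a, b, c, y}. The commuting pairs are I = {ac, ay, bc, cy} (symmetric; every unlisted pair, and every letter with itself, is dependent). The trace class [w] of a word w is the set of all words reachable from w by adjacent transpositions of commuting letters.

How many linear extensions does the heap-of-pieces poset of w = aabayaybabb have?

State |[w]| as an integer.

6

piece 0:a — minimal
piece 1:a rests on {0:a}
piece 2:b rests on {1:a}
piece 3:a rests on {2:b}
piece 4:y rests on {2:b}
piece 5:a rests on {3:a}
piece 6:y rests on {4:y}
piece 7:b rests on {5:a, 6:y}
piece 8:a rests on {7:b}
piece 9:b rests on {8:a}
piece 10:b rests on {9:b}
minimal pieces: {0:a}
ways to finish when only these pieces remain (= sum over removing one remaining piece with nothing left below it):
  1 left: {10}→1
  2 left: {9,10}→1
  3 left: {8,9,10}→1
  4 left: {7,8,9,10}→1
  5 left: {5,7,8,9,10}→1  {6,7,8,9,10}→1
  6 left: {3,5,7,8,9,10}→1  {4,6,7,8,9,10}→1  {5,6,7,8,9,10}→2
  7 left: {3,5,6,7,8,9,10}→3  {4,5,6,7,8,9,10}→3
  8 left: {3,4,5,6,7,8,9,10}→6
  9 left: {2,3,4,5,6,7,8,9,10}→6
  placing 0:a first → 6 extensions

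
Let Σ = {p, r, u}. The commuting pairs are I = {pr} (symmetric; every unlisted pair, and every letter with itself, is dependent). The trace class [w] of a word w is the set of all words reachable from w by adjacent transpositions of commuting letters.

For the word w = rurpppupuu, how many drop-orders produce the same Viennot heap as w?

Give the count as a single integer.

#0=r has no predecessor
#1=u depends on [0:r]
#2=r depends on [1:u]
#3=p depends on [1:u]
#4=p depends on [3:p]
#5=p depends on [4:p]
#6=u depends on [2:r, 5:p]
#7=p depends on [6:u]
#8=u depends on [7:p]
#9=u depends on [8:u]
sources: [0:r]
N(rest) = Σ N(rest − s) over sources s of rest; N(one piece) = 1:
  size 1 → [9]=1
  size 2 → [8,9]=1
  size 3 → [7,8,9]=1
  size 4 → [6,7,8,9]=1
  size 5 → [2,6,7,8,9]=1  [5,6,7,8,9]=1
  size 6 → [2,5,6,7,8,9]=2  [4,5,6,7,8,9]=1
  size 7 → [2,4,5,6,7,8,9]=3  [3,4,5,6,7,8,9]=1
  size 8 → [2,3,4,5,6,7,8,9]=4
  first=0(r) contributes 4

4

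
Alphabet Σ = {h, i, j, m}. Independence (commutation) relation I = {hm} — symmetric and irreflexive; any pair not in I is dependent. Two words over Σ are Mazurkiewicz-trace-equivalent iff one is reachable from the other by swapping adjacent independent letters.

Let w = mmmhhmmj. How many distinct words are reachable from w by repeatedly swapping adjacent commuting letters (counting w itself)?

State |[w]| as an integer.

drop 0:m onto floor
drop 1:m onto {0:m}
drop 2:m onto {1:m}
drop 3:h onto floor
drop 4:h onto {3:h}
drop 5:m onto {2:m}
drop 6:m onto {5:m}
drop 7:j onto {4:h, 6:m}
ground layer = {0:m, 3:h}
drop-orders for the pieces not yet dropped (sum over which currently-grounded one goes next):
  1 to go: {7} 1
  2 to go: {4,7} 1  {6,7} 1
  3 to go: {3,4,7} 1  {4,6,7} 2  {5,6,7} 1
  4 to go: {2,5,6,7} 1  {3,4,6,7} 3  {4,5,6,7} 3
  5 to go: {1,2,5,6,7} 1  {2,4,5,6,7} 4  {3,4,5,6,7} 6
  6 to go: {0,1,2,5,6,7} 1  {1,2,4,5,6,7} 5  {2,3,4,5,6,7} 10
  if 0:m drops first: 15 orders
  if 3:h drops first: 6 orders
heap linearizations: 21

21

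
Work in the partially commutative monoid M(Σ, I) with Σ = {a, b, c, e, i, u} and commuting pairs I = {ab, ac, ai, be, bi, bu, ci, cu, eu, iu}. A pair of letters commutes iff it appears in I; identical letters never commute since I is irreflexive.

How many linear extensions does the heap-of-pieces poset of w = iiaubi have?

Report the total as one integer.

60

drop 0:i onto floor
drop 1:i onto {0:i}
drop 2:a onto floor
drop 3:u onto {2:a}
drop 4:b onto floor
drop 5:i onto {1:i}
ground layer = {0:i, 2:a, 4:b}
drop-orders for the pieces not yet dropped (sum over which currently-grounded one goes next):
  1 to go: {3} 1  {4} 1  {5} 1
  2 to go: {1,5} 1  {2,3} 1  {3,4} 2  {3,5} 2  {4,5} 2
  3 to go: {0,1,5} 1  {1,3,5} 3  {1,4,5} 3  {2,3,4} 3  {2,3,5} 3  {3,4,5} 6
  4 to go: {0,1,3,5} 4  {0,1,4,5} 4  {1,2,3,5} 6  {1,3,4,5} 12  {2,3,4,5} 12
  if 0:i drops first: 30 orders
  if 2:a drops first: 20 orders
  if 4:b drops first: 10 orders
heap linearizations: 60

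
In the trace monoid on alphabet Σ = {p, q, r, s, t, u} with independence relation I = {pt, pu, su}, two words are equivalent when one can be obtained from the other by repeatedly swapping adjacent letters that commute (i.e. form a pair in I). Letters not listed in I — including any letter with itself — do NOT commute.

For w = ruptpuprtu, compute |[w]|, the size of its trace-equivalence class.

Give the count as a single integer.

0(r) covers ∅
1(u) covers 0:r
2(p) covers 0:r
3(t) covers 1:u
4(p) covers 2:p
5(u) covers 3:t
6(p) covers 4:p
7(r) covers 5:u, 6:p
8(t) covers 7:r
9(u) covers 8:t
floor of heap: 0:r
completions by unplaced set U, small U first (add the entries for U minus each lowest piece of U):
  |U|=1: {9}:1
  |U|=2: {8,9}:1
  |U|=3: {7,8,9}:1
  |U|=4: {5,7,8,9}:1  {6,7,8,9}:1
  |U|=5: {3,5,7,8,9}:1  {4,6,7,8,9}:1  {5,6,7,8,9}:2
  |U|=6: {1,3,5,7,8,9}:1  {2,4,6,7,8,9}:1  {3,5,6,7,8,9}:3  {4,5,6,7,8,9}:3
  |U|=7: {1,3,5,6,7,8,9}:4  {2,4,5,6,7,8,9}:4  {3,4,5,6,7,8,9}:6
  |U|=8: {1,3,4,5,6,7,8,9}:10  {2,3,4,5,6,7,8,9}:10
  start at 0(r): 20

20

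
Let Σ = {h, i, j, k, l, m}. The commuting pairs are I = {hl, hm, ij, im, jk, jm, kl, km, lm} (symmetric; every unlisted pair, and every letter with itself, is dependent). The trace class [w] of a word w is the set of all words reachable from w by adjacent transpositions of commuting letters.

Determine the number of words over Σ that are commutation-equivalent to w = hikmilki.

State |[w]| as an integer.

16

#0=h has no predecessor
#1=i depends on [0:h]
#2=k depends on [1:i]
#3=m has no predecessor
#4=i depends on [2:k]
#5=l depends on [4:i]
#6=k depends on [4:i]
#7=i depends on [5:l, 6:k]
sources: [0:h, 3:m]
N(rest) = Σ N(rest − s) over sources s of rest; N(one piece) = 1:
  size 1 → [3]=1  [7]=1
  size 2 → [3,7]=2  [5,7]=1  [6,7]=1
  size 3 → [3,5,7]=3  [3,6,7]=3  [5,6,7]=2
  size 4 → [3,5,6,7]=8  [4,5,6,7]=2
  size 5 → [2,4,5,6,7]=2  [3,4,5,6,7]=10
  size 6 → [1,2,4,5,6,7]=2  [2,3,4,5,6,7]=12
  first=0(h) contributes 14
  first=3(m) contributes 2
|[w]| = 16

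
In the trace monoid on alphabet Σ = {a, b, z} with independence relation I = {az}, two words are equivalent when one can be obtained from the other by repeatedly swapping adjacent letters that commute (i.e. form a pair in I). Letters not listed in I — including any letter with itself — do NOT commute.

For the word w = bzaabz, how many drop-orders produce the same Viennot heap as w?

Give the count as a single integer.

drop 0:b onto floor
drop 1:z onto {0:b}
drop 2:a onto {0:b}
drop 3:a onto {2:a}
drop 4:b onto {1:z, 3:a}
drop 5:z onto {4:b}
ground layer = {0:b}
drop-orders for the pieces not yet dropped (sum over which currently-grounded one goes next):
  1 to go: {5} 1
  2 to go: {4,5} 1
  3 to go: {1,4,5} 1  {3,4,5} 1
  4 to go: {1,3,4,5} 2  {2,3,4,5} 1
  if 0:b drops first: 3 orders

3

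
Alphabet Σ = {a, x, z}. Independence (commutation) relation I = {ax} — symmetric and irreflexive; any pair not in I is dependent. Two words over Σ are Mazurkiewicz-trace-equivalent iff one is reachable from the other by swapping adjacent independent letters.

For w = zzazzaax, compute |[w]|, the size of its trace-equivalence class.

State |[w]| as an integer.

#0=z has no predecessor
#1=z depends on [0:z]
#2=a depends on [1:z]
#3=z depends on [2:a]
#4=z depends on [3:z]
#5=a depends on [4:z]
#6=a depends on [5:a]
#7=x depends on [4:z]
sources: [0:z]
N(rest) = Σ N(rest − s) over sources s of rest; N(one piece) = 1:
  size 1 → [6]=1  [7]=1
  size 2 → [5,6]=1  [6,7]=2
  size 3 → [5,6,7]=3
  size 4 → [4,5,6,7]=3
  size 5 → [3,4,5,6,7]=3
  size 6 → [2,3,4,5,6,7]=3
  first=0(z) contributes 3

3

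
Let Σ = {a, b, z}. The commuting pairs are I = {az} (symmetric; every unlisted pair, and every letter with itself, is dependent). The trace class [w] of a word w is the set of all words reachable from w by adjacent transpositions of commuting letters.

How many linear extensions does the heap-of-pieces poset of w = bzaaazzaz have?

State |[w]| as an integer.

#0=b has no predecessor
#1=z depends on [0:b]
#2=a depends on [0:b]
#3=a depends on [2:a]
#4=a depends on [3:a]
#5=z depends on [1:z]
#6=z depends on [5:z]
#7=a depends on [4:a]
#8=z depends on [6:z]
sources: [0:b]
N(rest) = Σ N(rest − s) over sources s of rest; N(one piece) = 1:
  size 1 → [7]=1  [8]=1
  size 2 → [4,7]=1  [6,8]=1  [7,8]=2
  size 3 → [3,4,7]=1  [4,7,8]=3  [5,6,8]=1  [6,7,8]=3
  size 4 → [1,5,6,8]=1  [2,3,4,7]=1  [3,4,7,8]=4  [4,6,7,8]=6  [5,6,7,8]=4
  size 5 → [1,5,6,7,8]=5  [2,3,4,7,8]=5  [3,4,6,7,8]=10  [4,5,6,7,8]=10
  size 6 → [1,4,5,6,7,8]=15  [2,3,4,6,7,8]=15  [3,4,5,6,7,8]=20
  size 7 → [1,3,4,5,6,7,8]=35  [2,3,4,5,6,7,8]=35
  first=0(b) contributes 70

70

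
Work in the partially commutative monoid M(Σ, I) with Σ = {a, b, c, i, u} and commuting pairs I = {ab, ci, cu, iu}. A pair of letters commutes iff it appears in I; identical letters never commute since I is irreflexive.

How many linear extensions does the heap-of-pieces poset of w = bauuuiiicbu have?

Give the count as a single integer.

280

0(b) covers ∅
1(a) covers ∅
2(u) covers 0:b, 1:a
3(u) covers 2:u
4(u) covers 3:u
5(i) covers 0:b, 1:a
6(i) covers 5:i
7(i) covers 6:i
8(c) covers 0:b, 1:a
9(b) covers 4:u, 7:i, 8:c
10(u) covers 9:b
floor of heap: 0:b, 1:a
completions by unplaced set U, small U first (add the entries for U minus each lowest piece of U):
  |U|=1: {10}:1
  |U|=2: {9,10}:1
  |U|=3: {4,9,10}:1  {7,9,10}:1  {8,9,10}:1
  |U|=4: {3,4,9,10}:1  {4,7,9,10}:2  {4,8,9,10}:2  {6,7,9,10}:1  {7,8,9,10}:2
  |U|=5: {2,3,4,9,10}:1  {3,4,7,9,10}:3  {3,4,8,9,10}:3  {4,6,7,9,10}:3  {4,7,8,9,10}:6  {5,6,7,9,10}:1  {6,7,8,9,10}:3
  |U|=6: {2,3,4,7,9,10}:4  {2,3,4,8,9,10}:4  {3,4,6,7,9,10}:6  {3,4,7,8,9,10}:12  {4,5,6,7,9,10}:4  {4,6,7,8,9,10}:12  {5,6,7,8,9,10}:4
  |U|=7: {2,3,4,6,7,9,10}:10  {2,3,4,7,8,9,10}:20  {3,4,5,6,7,9,10}:10  {3,4,6,7,8,9,10}:30  {4,5,6,7,8,9,10}:20
  |U|=8: {2,3,4,5,6,7,9,10}:20  {2,3,4,6,7,8,9,10}:60  {3,4,5,6,7,8,9,10}:60
  |U|=9: {2,3,4,5,6,7,8,9,10}:140
  start at 0(b): 140
  start at 1(a): 140
sum over floor = 280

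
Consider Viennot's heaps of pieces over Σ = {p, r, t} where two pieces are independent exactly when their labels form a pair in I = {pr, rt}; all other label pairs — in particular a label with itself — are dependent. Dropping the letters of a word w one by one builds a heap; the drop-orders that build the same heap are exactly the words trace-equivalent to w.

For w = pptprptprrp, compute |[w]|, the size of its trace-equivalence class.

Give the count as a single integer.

165

0(p) covers ∅
1(p) covers 0:p
2(t) covers 1:p
3(p) covers 2:t
4(r) covers ∅
5(p) covers 3:p
6(t) covers 5:p
7(p) covers 6:t
8(r) covers 4:r
9(r) covers 8:r
10(p) covers 7:p
floor of heap: 0:p, 4:r
completions by unplaced set U, small U first (add the entries for U minus each lowest piece of U):
  |U|=1: {9}:1  {10}:1
  |U|=2: {7,10}:1  {8,9}:1  {9,10}:2
  |U|=3: {4,8,9}:1  {6,7,10}:1  {7,9,10}:3  {8,9,10}:3
  |U|=4: {4,8,9,10}:4  {5,6,7,10}:1  {6,7,9,10}:4  {7,8,9,10}:6
  |U|=5: {3,5,6,7,10}:1  {4,7,8,9,10}:10  {5,6,7,9,10}:5  {6,7,8,9,10}:10
  |U|=6: {2,3,5,6,7,10}:1  {3,5,6,7,9,10}:6  {4,6,7,8,9,10}:20  {5,6,7,8,9,10}:15
  |U|=7: {1,2,3,5,6,7,10}:1  {2,3,5,6,7,9,10}:7  {3,5,6,7,8,9,10}:21  {4,5,6,7,8,9,10}:35
  |U|=8: {0,1,2,3,5,6,7,10}:1  {1,2,3,5,6,7,9,10}:8  {2,3,5,6,7,8,9,10}:28  {3,4,5,6,7,8,9,10}:56
  |U|=9: {0,1,2,3,5,6,7,9,10}:9  {1,2,3,5,6,7,8,9,10}:36  {2,3,4,5,6,7,8,9,10}:84
  start at 0(p): 120
  start at 4(r): 45
sum over floor = 165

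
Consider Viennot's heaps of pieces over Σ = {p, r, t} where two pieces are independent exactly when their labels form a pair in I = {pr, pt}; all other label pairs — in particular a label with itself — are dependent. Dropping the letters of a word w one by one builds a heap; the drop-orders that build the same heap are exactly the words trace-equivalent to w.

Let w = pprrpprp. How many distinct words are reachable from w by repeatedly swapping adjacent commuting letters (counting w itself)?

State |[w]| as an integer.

56

piece 0:p — minimal
piece 1:p rests on {0:p}
piece 2:r — minimal
piece 3:r rests on {2:r}
piece 4:p rests on {1:p}
piece 5:p rests on {4:p}
piece 6:r rests on {3:r}
piece 7:p rests on {5:p}
minimal pieces: {0:p, 2:r}
ways to finish when only these pieces remain (= sum over removing one remaining piece with nothing left below it):
  1 left: {6}→1  {7}→1
  2 left: {3,6}→1  {5,7}→1  {6,7}→2
  3 left: {2,3,6}→1  {3,6,7}→3  {4,5,7}→1  {5,6,7}→3
  4 left: {1,4,5,7}→1  {2,3,6,7}→4  {3,5,6,7}→6  {4,5,6,7}→4
  5 left: {0,1,4,5,7}→1  {1,4,5,6,7}→5  {2,3,5,6,7}→10  {3,4,5,6,7}→10
  6 left: {0,1,4,5,6,7}→6  {1,3,4,5,6,7}→15  {2,3,4,5,6,7}→20
  placing 0:p first → 35 extensions
  placing 2:r first → 21 extensions
total linear extensions = 56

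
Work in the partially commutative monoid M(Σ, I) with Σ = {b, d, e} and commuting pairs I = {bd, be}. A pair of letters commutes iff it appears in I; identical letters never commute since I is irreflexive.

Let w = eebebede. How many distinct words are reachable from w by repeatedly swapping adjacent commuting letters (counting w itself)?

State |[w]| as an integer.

#0=e has no predecessor
#1=e depends on [0:e]
#2=b has no predecessor
#3=e depends on [1:e]
#4=b depends on [2:b]
#5=e depends on [3:e]
#6=d depends on [5:e]
#7=e depends on [6:d]
sources: [0:e, 2:b]
N(rest) = Σ N(rest − s) over sources s of rest; N(one piece) = 1:
  size 1 → [4]=1  [7]=1
  size 2 → [2,4]=1  [4,7]=2  [6,7]=1
  size 3 → [2,4,7]=3  [4,6,7]=3  [5,6,7]=1
  size 4 → [2,4,6,7]=6  [3,5,6,7]=1  [4,5,6,7]=4
  size 5 → [1,3,5,6,7]=1  [2,4,5,6,7]=10  [3,4,5,6,7]=5
  size 6 → [0,1,3,5,6,7]=1  [1,3,4,5,6,7]=6  [2,3,4,5,6,7]=15
  first=0(e) contributes 21
  first=2(b) contributes 7
|[w]| = 28

28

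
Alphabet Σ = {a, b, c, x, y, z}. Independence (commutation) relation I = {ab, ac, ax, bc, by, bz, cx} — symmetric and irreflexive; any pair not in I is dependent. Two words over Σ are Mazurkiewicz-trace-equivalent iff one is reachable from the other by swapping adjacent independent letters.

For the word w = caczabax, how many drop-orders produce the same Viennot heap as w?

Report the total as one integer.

piece 0:c — minimal
piece 1:a — minimal
piece 2:c rests on {0:c}
piece 3:z rests on {1:a, 2:c}
piece 4:a rests on {3:z}
piece 5:b — minimal
piece 6:a rests on {4:a}
piece 7:x rests on {3:z, 5:b}
minimal pieces: {0:c, 1:a, 5:b}
ways to finish when only these pieces remain (= sum over removing one remaining piece with nothing left below it):
  1 left: {6}→1  {7}→1
  2 left: {4,6}→1  {5,7}→1  {6,7}→2
  3 left: {4,6,7}→3  {5,6,7}→3
  4 left: {3,4,6,7}→3  {4,5,6,7}→6
  5 left: {1,3,4,6,7}→3  {2,3,4,6,7}→3  {3,4,5,6,7}→9
  6 left: {0,2,3,4,6,7}→3  {1,2,3,4,6,7}→6  {1,3,4,5,6,7}→12  {2,3,4,5,6,7}→12
  placing 0:c first → 30 extensions
  placing 1:a first → 15 extensions
  placing 5:b first → 9 extensions
total linear extensions = 54

54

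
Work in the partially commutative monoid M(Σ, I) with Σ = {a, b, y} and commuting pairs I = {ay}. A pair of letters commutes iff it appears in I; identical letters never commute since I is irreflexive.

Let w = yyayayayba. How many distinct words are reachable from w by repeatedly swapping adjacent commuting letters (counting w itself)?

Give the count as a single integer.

56

0(y) covers ∅
1(y) covers 0:y
2(a) covers ∅
3(y) covers 1:y
4(a) covers 2:a
5(y) covers 3:y
6(a) covers 4:a
7(y) covers 5:y
8(b) covers 6:a, 7:y
9(a) covers 8:b
floor of heap: 0:y, 2:a
completions by unplaced set U, small U first (add the entries for U minus each lowest piece of U):
  |U|=1: {9}:1
  |U|=2: {8,9}:1
  |U|=3: {6,8,9}:1  {7,8,9}:1
  |U|=4: {4,6,8,9}:1  {5,7,8,9}:1  {6,7,8,9}:2
  |U|=5: {2,4,6,8,9}:1  {3,5,7,8,9}:1  {4,6,7,8,9}:3  {5,6,7,8,9}:3
  |U|=6: {1,3,5,7,8,9}:1  {2,4,6,7,8,9}:4  {3,5,6,7,8,9}:4  {4,5,6,7,8,9}:6
  |U|=7: {0,1,3,5,7,8,9}:1  {1,3,5,6,7,8,9}:5  {2,4,5,6,7,8,9}:10  {3,4,5,6,7,8,9}:10
  |U|=8: {0,1,3,5,6,7,8,9}:6  {1,3,4,5,6,7,8,9}:15  {2,3,4,5,6,7,8,9}:20
  start at 0(y): 35
  start at 2(a): 21
sum over floor = 56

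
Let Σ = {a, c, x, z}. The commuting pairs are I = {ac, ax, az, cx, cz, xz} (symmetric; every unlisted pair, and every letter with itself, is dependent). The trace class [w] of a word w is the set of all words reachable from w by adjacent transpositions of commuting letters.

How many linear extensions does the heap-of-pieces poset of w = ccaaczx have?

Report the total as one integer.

0(c) covers ∅
1(c) covers 0:c
2(a) covers ∅
3(a) covers 2:a
4(c) covers 1:c
5(z) covers ∅
6(x) covers ∅
floor of heap: 0:c, 2:a, 5:z, 6:x
completions by unplaced set U, small U first (add the entries for U minus each lowest piece of U):
  |U|=1: {3}:1  {4}:1  {5}:1  {6}:1
  |U|=2: {1,4}:1  {2,3}:1  {3,4}:2  {3,5}:2  {3,6}:2  {4,5}:2  {4,6}:2  {5,6}:2
  |U|=3: {0,1,4}:1  {1,3,4}:3  {1,4,5}:3  {1,4,6}:3  {2,3,4}:3  {2,3,5}:3  {2,3,6}:3  {3,4,5}:6  {3,4,6}:6  {3,5,6}:6  {4,5,6}:6
  |U|=4: {0,1,3,4}:4  {0,1,4,5}:4  {0,1,4,6}:4  {1,2,3,4}:6  {1,3,4,5}:12  {1,3,4,6}:12  {1,4,5,6}:12  {2,3,4,5}:12  {2,3,4,6}:12  {2,3,5,6}:12  {3,4,5,6}:24
  |U|=5: {0,1,2,3,4}:10  {0,1,3,4,5}:20  {0,1,3,4,6}:20  {0,1,4,5,6}:20  {1,2,3,4,5}:30  {1,2,3,4,6}:30  {1,3,4,5,6}:60  {2,3,4,5,6}:60
  start at 0(c): 180
  start at 2(a): 120
  start at 5(z): 60
  start at 6(x): 60
sum over floor = 420

420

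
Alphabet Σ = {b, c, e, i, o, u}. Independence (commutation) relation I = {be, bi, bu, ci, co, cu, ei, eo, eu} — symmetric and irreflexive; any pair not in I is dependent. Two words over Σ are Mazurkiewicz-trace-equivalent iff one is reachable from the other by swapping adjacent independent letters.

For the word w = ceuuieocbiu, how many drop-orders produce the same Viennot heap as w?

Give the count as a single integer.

drop 0:c onto floor
drop 1:e onto {0:c}
drop 2:u onto floor
drop 3:u onto {2:u}
drop 4:i onto {3:u}
drop 5:e onto {1:e}
drop 6:o onto {4:i}
drop 7:c onto {5:e}
drop 8:b onto {6:o, 7:c}
drop 9:i onto {6:o}
drop 10:u onto {9:i}
ground layer = {0:c, 2:u}
drop-orders for the pieces not yet dropped (sum over which currently-grounded one goes next):
  1 to go: {8} 1  {10} 1
  2 to go: {7,8} 1  {8,10} 2  {9,10} 1
  3 to go: {5,7,8} 1  {7,8,10} 3  {8,9,10} 3
  4 to go: {1,5,7,8} 1  {5,7,8,10} 4  {6,8,9,10} 3  {7,8,9,10} 6
  5 to go: {0,1,5,7,8} 1  {1,5,7,8,10} 5  {4,6,8,9,10} 3  {5,7,8,9,10} 10  {6,7,8,9,10} 9
  6 to go: {0,1,5,7,8,10} 6  {1,5,7,8,9,10} 15  {3,4,6,8,9,10} 3  {4,6,7,8,9,10} 12  {5,6,7,8,9,10} 19
  7 to go: {0,1,5,7,8,9,10} 21  {1,5,6,7,8,9,10} 34  {2,3,4,6,8,9,10} 3  {3,4,6,7,8,9,10} 15  {4,5,6,7,8,9,10} 31
  8 to go: {0,1,5,6,7,8,9,10} 55  {1,4,5,6,7,8,9,10} 65  {2,3,4,6,7,8,9,10} 18  {3,4,5,6,7,8,9,10} 46
  9 to go: {0,1,4,5,6,7,8,9,10} 120  {1,3,4,5,6,7,8,9,10} 111  {2,3,4,5,6,7,8,9,10} 64
  if 0:c drops first: 175 orders
  if 2:u drops first: 231 orders
heap linearizations: 406

406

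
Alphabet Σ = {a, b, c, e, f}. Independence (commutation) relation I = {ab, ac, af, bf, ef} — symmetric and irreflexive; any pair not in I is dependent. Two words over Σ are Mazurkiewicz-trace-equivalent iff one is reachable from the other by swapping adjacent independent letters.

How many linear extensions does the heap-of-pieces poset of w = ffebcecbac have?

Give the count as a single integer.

#0=f has no predecessor
#1=f depends on [0:f]
#2=e has no predecessor
#3=b depends on [2:e]
#4=c depends on [1:f, 3:b]
#5=e depends on [4:c]
#6=c depends on [5:e]
#7=b depends on [6:c]
#8=a depends on [5:e]
#9=c depends on [7:b]
sources: [0:f, 2:e]
N(rest) = Σ N(rest − s) over sources s of rest; N(one piece) = 1:
  size 1 → [8]=1  [9]=1
  size 2 → [7,9]=1  [8,9]=2
  size 3 → [6,7,9]=1  [7,8,9]=3
  size 4 → [6,7,8,9]=4
  size 5 → [5,6,7,8,9]=4
  size 6 → [4,5,6,7,8,9]=4
  size 7 → [1,4,5,6,7,8,9]=4  [3,4,5,6,7,8,9]=4
  size 8 → [0,1,4,5,6,7,8,9]=4  [1,3,4,5,6,7,8,9]=8  [2,3,4,5,6,7,8,9]=4
  first=0(f) contributes 12
  first=2(e) contributes 12
|[w]| = 24

24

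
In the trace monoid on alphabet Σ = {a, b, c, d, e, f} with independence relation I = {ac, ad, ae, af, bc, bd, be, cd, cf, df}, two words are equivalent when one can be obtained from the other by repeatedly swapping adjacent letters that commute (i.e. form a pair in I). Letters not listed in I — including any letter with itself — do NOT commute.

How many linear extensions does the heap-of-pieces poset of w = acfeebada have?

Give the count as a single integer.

180

0(a) covers ∅
1(c) covers ∅
2(f) covers ∅
3(e) covers 1:c, 2:f
4(e) covers 3:e
5(b) covers 0:a, 2:f
6(a) covers 5:b
7(d) covers 4:e
8(a) covers 6:a
floor of heap: 0:a, 1:c, 2:f
completions by unplaced set U, small U first (add the entries for U minus each lowest piece of U):
  |U|=1: {7}:1  {8}:1
  |U|=2: {4,7}:1  {6,8}:1  {7,8}:2
  |U|=3: {3,4,7}:1  {4,7,8}:3  {5,6,8}:1  {6,7,8}:3
  |U|=4: {0,5,6,8}:1  {1,3,4,7}:1  {3,4,7,8}:4  {4,6,7,8}:6  {5,6,7,8}:4
  |U|=5: {0,5,6,7,8}:5  {1,3,4,7,8}:5  {3,4,6,7,8}:10  {4,5,6,7,8}:10
  |U|=6: {0,4,5,6,7,8}:15  {1,3,4,6,7,8}:15  {3,4,5,6,7,8}:20
  |U|=7: {0,3,4,5,6,7,8}:35  {1,3,4,5,6,7,8}:35  {2,3,4,5,6,7,8}:20
  start at 0(a): 55
  start at 1(c): 55
  start at 2(f): 70
sum over floor = 180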